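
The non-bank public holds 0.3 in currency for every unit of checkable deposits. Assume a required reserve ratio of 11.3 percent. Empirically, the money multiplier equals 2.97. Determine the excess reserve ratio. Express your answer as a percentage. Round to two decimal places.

2.47%

Using m = 2.97. Since m = (1 + c)/(c + rr + e), the denominator satisfies c + rr + e = (1 + c)/m = (1 + 0.3) / 2.97 ≈ 0.437710.
With c = 0.3 and rr = 0.113, the excess reserve ratio is 0.437710 − 0.3 − 0.113 = 0.02471.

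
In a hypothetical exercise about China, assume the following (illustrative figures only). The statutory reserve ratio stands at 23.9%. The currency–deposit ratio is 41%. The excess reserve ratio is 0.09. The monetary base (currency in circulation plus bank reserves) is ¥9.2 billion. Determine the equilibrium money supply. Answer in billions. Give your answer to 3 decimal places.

¥17.553 billion

The money multiplier is m = (1 + c) / (rr + e + c) = (1 + 0.41) / (0.239 + 0.09 + 0.41) ≈ 1.90798.
So M = m × MB = 1.90798 × 9.2 ≈ 17.5534 billion.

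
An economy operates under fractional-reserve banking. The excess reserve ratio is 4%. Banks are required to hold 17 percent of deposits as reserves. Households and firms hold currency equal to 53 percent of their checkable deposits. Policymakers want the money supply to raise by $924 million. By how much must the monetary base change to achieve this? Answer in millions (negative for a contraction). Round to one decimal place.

The money multiplier is m = (1 + c) / (rr + e + c) = (1 + 0.53) / (0.17 + 0.04 + 0.53) ≈ 2.06757.
ΔMB = ΔM / m = (+924) / 2.06757 ≈ 446.9014 million.

$446.9 million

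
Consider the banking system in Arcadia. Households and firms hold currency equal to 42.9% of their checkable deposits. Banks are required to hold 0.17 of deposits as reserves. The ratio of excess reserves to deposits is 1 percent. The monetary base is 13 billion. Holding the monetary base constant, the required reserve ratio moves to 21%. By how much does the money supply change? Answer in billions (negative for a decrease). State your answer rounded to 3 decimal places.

Initially m₁ = (1 + 0.429) / (0.17 + 0.01 + 0.429) ≈ 2.346470, so M₁ = 2.346470 × 13 ≈ 30.5041 billion.
After the change m₂ = (1 + 0.429) / (0.21 + 0.01 + 0.429) ≈ 2.201849, so M₂ = 2.201849 × 13 ≈ 28.624 billion.
ΔM = M₂ − M₁ = 28.624 − 30.5041 = -1.8801 billion.

-1.880 billion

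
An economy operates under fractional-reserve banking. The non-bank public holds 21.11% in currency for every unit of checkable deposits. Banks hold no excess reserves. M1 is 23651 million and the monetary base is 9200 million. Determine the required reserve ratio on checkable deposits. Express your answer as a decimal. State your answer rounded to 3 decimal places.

0.260

Using m = M/MB = 23651/9200 ≈ 2.570761. Since m = (1 + c)/(c + rr + e), the denominator satisfies c + rr + e = (1 + c)/m = (1 + 0.2111) / 2.570761 ≈ 0.471106.
With c = 0.2111 and e = 0, the required reserve ratio on checkable deposits is 0.471106 − 0.2111 − 0 = 0.260006.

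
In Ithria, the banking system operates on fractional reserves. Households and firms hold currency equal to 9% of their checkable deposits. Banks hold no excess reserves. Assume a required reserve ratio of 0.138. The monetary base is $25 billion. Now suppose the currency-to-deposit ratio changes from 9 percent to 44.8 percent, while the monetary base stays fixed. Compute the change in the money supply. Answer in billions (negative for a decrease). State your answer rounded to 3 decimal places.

Initially m₁ = (1 + 0.09) / (0.138 + 0.09) ≈ 4.780702, so M₁ = 4.780702 × 25 ≈ 119.5175 billion.
After the change m₂ = (1 + 0.448) / (0.138 + 0.448) ≈ 2.470990, so M₂ = 2.470990 × 25 ≈ 61.7747 billion.
ΔM = M₂ − M₁ = 61.7747 − 119.5175 = -57.7428 billion.

-57.743 billion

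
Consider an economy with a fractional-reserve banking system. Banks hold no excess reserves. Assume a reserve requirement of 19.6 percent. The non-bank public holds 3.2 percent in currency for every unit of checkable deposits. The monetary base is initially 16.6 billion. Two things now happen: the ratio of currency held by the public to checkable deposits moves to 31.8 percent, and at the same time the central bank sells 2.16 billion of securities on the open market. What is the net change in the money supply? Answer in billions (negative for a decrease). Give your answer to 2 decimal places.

-38.11 billion

Before: m₁ = (1 + 0.032) / (0.196 + 0.032) ≈ 4.52632, MB₁ = 16.6, so M₁ = 4.52632 × 16.6 ≈ 75.1369 billion.
After: m₂ = (1 + 0.318) / (0.196 + 0.318) ≈ 2.56420, MB₂ = 16.6 − 2.16 = 14.44, so M₂ = 2.56420 × 14.44 ≈ 37.027 billion.
ΔM = M₂ − M₁ = 37.027 − 75.1369 = -38.1099 billion.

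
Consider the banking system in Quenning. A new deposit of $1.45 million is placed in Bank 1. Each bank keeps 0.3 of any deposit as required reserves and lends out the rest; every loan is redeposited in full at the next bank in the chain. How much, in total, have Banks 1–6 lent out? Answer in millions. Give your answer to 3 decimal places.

$2.985 million

Bank i lends (1 − rr)^i of the original deposit: Bank 1 lends 1.45·0.7000 = 1.0150, Bank 2 lends 1.45·0.7000² = 0.7105, and so on.
Summing a geometric series: total = 1.45·[0.7000·(1 − 0.7000^6) / (1 − 0.7000)] ≈ 2.9853 million.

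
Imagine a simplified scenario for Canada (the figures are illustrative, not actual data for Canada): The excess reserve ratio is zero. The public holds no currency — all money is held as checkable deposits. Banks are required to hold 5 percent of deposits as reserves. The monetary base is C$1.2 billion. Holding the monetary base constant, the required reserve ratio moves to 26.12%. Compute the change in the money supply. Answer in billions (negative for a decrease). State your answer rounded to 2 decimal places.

Initially m₁ = 1 / (0.05) = 20, so M₁ = 20 × 1.2 = 24 billion.
After the change m₂ = 1 / (0.2612) ≈ 3.8285, so M₂ = 3.8285 × 1.2 = 4.5942 billion.
ΔM = M₂ − M₁ = 4.5942 − 24 = -19.4058 billion.

-19.41 billion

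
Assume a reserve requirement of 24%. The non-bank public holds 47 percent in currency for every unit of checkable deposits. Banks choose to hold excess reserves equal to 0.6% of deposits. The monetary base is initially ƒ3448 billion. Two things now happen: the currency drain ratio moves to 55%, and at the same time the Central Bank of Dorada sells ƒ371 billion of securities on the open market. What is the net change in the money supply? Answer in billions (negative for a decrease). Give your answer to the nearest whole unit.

-1087 billion

Before: m₁ = (1 + 0.47) / (0.24 + 0.006 + 0.47) ≈ 2.05307, MB₁ = 3448, so M₁ = 2.05307 × 3448 ≈ 7078.9854 billion.
After: m₂ = (1 + 0.55) / (0.24 + 0.006 + 0.55) ≈ 1.94724, MB₂ = 3448 − 371 = 3077, so M₂ = 1.94724 × 3077 ≈ 5991.6575 billion.
ΔM = M₂ − M₁ = 5991.6575 − 7078.9854 = -1087.3279 billion.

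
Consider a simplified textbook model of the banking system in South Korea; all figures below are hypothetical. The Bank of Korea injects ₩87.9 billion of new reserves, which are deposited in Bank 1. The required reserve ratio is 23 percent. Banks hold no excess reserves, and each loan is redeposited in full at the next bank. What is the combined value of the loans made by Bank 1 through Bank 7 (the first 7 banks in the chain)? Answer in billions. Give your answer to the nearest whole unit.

Bank i lends (1 − rr)^i of the original deposit: Bank 1 lends 87.9·0.7700 = 67.6830, Bank 2 lends 87.9·0.7700² ≈ 52.1159, and so on.
Summing a geometric series: total = 87.9·[0.7700·(1 − 0.7700^7) / (1 − 0.7700)] ≈ 247.0473 billion.

₩247 billion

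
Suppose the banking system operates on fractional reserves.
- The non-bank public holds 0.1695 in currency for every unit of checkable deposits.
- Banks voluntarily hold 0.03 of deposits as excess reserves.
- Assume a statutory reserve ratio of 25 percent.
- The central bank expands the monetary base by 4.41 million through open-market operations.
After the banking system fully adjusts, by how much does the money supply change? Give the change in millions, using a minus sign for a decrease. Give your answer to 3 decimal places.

11.474 million

The money multiplier is m = (1 + c) / (rr + e + c) = (1 + 0.1695) / (0.25 + 0.03 + 0.1695) ≈ 2.60178.
The purchase adds 4.41 million of base, so ΔM = m × ΔMB = 2.60178 × (+4.41) ≈ 11.4738 million.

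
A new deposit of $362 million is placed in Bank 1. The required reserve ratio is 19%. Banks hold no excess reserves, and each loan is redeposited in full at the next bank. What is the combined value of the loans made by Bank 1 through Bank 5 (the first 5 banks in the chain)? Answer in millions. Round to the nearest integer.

Bank i lends (1 − rr)^i of the original deposit: Bank 1 lends 362·0.8100 = 293.2200, Bank 2 lends 362·0.8100² = 237.5082, and so on.
Summing a geometric series: total = 362·[0.8100·(1 − 0.8100^5) / (1 − 0.8100)] ≈ 1005.1606 million.

$1005 million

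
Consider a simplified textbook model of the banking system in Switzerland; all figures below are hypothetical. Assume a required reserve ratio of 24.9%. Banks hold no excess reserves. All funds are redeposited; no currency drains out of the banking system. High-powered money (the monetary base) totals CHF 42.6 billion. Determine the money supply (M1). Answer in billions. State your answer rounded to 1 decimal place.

CHF 171.1 billion

With no currency drain or excess reserves, the money multiplier is m = 1/rr = 1/0.249 ≈ 4.0161.
Money supply M = m × MB = 4.0161 × 42.6 ≈ 171.0859 billion.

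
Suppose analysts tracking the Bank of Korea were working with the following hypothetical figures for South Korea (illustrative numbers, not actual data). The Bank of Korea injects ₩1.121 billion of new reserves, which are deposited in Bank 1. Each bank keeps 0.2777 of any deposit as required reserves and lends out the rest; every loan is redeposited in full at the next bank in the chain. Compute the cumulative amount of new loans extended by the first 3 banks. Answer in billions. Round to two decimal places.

Bank i lends (1 − rr)^i of the original deposit: Bank 1 lends 1.121·0.7223 ≈ 0.8097, Bank 2 lends 1.121·0.7223² ≈ 0.5848, and so on.
Summing a geometric series: total = 1.121·[0.7223·(1 − 0.7223^3) / (1 − 0.7223)] ≈ 1.8170 billion.

₩1.82 billion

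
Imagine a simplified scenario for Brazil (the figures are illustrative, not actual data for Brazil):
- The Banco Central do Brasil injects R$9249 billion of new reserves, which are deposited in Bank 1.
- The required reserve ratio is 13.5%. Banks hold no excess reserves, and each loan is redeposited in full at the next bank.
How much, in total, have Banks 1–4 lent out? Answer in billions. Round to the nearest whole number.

R$26085 billion

Bank i lends (1 − rr)^i of the original deposit: Bank 1 lends 9249·0.8650 = 8000.3850, Bank 2 lends 9249·0.8650² ≈ 6920.3330, and so on.
Summing a geometric series: total = 9249·[0.8650·(1 − 0.8650^4) / (1 − 0.8650)] ≈ 26084.7723 billion.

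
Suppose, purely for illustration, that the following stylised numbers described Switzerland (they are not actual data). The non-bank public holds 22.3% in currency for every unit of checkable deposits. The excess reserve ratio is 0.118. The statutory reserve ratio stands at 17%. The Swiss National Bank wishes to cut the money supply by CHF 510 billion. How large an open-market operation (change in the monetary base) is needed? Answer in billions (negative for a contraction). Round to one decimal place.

-213.1 billion

The money multiplier is m = (1 + c) / (rr + e + c) = (1 + 0.223) / (0.17 + 0.118 + 0.223) ≈ 2.39335.
ΔMB = ΔM / m = (−510) / 2.39335 ≈ -213.0904 billion.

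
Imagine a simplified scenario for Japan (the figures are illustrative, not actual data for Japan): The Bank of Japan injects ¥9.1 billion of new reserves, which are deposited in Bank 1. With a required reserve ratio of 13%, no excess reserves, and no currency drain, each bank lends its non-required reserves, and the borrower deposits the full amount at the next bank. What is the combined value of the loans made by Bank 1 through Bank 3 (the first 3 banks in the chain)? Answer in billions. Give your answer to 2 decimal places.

¥20.80 billion

Bank i lends (1 − rr)^i of the original deposit: Bank 1 lends 9.1·0.8700 = 7.9170, Bank 2 lends 9.1·0.8700² ≈ 6.8878, and so on.
Summing a geometric series: total = 9.1·[0.8700·(1 − 0.8700^3) / (1 − 0.8700)] ≈ 20.7972 billion.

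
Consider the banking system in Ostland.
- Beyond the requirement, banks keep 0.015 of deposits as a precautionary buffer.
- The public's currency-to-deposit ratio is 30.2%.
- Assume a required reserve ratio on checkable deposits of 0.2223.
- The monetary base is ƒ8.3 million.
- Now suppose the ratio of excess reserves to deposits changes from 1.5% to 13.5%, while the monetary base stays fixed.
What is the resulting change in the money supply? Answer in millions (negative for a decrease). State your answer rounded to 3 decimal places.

Initially m₁ = (1 + 0.302) / (0.2223 + 0.015 + 0.302) ≈ 2.41424, so M₁ = 2.41424 × 8.3 ≈ 20.0382 million.
After the change m₂ = (1 + 0.302) / (0.2223 + 0.135 + 0.302) ≈ 1.97482, so M₂ = 1.97482 × 8.3 ≈ 16.391 million.
ΔM = M₂ − M₁ = 16.391 − 20.0382 = -3.6472 million.

-3.647 million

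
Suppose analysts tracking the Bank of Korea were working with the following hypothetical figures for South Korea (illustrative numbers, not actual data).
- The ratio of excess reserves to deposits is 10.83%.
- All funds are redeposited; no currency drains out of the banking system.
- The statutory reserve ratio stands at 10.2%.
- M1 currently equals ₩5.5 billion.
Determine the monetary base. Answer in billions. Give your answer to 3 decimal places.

₩1.157 billion

The money multiplier is m = 1 / (rr + e) = 1 / (0.102 + 0.1083) ≈ 4.75511.
MB = M / m = 5.5 / 4.75511 ≈ 1.1567 billion.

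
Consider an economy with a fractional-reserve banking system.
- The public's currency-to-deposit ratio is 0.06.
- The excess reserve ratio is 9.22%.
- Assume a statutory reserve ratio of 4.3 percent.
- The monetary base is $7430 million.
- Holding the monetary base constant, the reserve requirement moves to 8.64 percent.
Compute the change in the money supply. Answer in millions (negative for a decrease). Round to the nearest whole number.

-7339 million

Initially m₁ = (1 + 0.06) / (0.043 + 0.0922 + 0.06) ≈ 5.43033, so M₁ = 5.43033 × 7430 = 40347.3519 million.
After the change m₂ = (1 + 0.06) / (0.0864 + 0.0922 + 0.06) ≈ 4.44258, so M₂ = 4.44258 × 7430 = 33008.3694 million.
ΔM = M₂ − M₁ = 33008.3694 − 40347.3519 = -7338.9825 million.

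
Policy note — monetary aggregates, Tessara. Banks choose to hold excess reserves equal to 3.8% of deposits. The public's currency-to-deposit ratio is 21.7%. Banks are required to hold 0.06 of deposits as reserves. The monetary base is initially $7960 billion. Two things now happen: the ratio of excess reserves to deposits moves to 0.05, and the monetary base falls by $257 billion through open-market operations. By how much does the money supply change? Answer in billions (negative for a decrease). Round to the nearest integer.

Before: m₁ = (1 + 0.217) / (0.06 + 0.038 + 0.217) ≈ 3.86349, MB₁ = 7960, so M₁ = 3.86349 × 7960 = 30753.3804 billion.
After: m₂ = (1 + 0.217) / (0.06 + 0.05 + 0.217) ≈ 3.72171, MB₂ = 7960 − 257 = 7703, so M₂ = 3.72171 × 7703 ≈ 28668.3321 billion.
ΔM = M₂ − M₁ = 28668.3321 − 30753.3804 = -2085.0483 billion.

-2085 billion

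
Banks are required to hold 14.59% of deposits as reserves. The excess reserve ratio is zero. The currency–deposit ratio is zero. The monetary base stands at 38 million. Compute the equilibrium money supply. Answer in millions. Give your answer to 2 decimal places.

With no currency drain or excess reserves, the money multiplier is m = 1/rr = 1/0.1459 ≈ 6.85401.
Money supply M = m × MB = 6.85401 × 38 ≈ 260.4524 million.

260.45 million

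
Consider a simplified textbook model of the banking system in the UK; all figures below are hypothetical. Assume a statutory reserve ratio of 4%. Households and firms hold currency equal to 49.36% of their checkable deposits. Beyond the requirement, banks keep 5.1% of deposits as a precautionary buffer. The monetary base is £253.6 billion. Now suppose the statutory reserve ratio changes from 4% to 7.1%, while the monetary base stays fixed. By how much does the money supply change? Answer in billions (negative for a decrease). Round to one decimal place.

-32.6 billion

Initially m₁ = (1 + 0.4936) / (0.04 + 0.051 + 0.4936) ≈ 2.55491, so M₁ = 2.55491 × 253.6 ≈ 647.9252 billion.
After the change m₂ = (1 + 0.4936) / (0.071 + 0.051 + 0.4936) ≈ 2.42625, so M₂ = 2.42625 × 253.6 = 615.297 billion.
ΔM = M₂ − M₁ = 615.297 − 647.9252 = -32.6282 billion.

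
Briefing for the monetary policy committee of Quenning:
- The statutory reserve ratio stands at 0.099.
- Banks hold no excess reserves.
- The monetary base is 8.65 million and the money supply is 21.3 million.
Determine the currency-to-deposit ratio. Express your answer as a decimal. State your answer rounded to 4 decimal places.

0.5171

Using m = M/MB = 21.3/8.65 ≈ 2.462428. From m = (1 + c)/(c + rr + e), rearranging gives 1 + c = m·(c + rr + e), so c·(1 − m) = m·(rr + e) − 1.
Hence c = [m·(rr + e) − 1]/(1 − m) = [2.462428 × (0.099 + 0) − 1] / (1 − 2.462428) ≈ 0.517099.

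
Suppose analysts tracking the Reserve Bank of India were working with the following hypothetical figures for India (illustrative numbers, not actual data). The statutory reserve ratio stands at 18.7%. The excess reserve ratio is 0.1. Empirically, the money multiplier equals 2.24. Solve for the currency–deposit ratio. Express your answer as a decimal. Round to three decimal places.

Using m = 2.24. From m = (1 + c)/(c + rr + e), rearranging gives 1 + c = m·(c + rr + e), so c·(1 − m) = m·(rr + e) − 1.
Hence c = [m·(rr + e) − 1]/(1 − m) = [2.24 × (0.187 + 0.1) − 1] / (1 − 2.24) = 0.288000.

0.288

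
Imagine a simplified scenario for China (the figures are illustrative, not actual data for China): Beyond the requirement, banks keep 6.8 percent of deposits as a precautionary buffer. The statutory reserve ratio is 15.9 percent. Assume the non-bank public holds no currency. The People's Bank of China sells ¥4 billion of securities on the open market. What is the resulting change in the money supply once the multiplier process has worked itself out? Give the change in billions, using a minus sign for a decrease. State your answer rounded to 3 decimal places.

-17.621 billion

The money multiplier is m = 1 / (rr + e) = 1 / (0.159 + 0.068) ≈ 4.40529.
The sale removes 4 billion of base, so ΔM = m × ΔMB = 4.40529 × (−4) ≈ -17.6212 billion.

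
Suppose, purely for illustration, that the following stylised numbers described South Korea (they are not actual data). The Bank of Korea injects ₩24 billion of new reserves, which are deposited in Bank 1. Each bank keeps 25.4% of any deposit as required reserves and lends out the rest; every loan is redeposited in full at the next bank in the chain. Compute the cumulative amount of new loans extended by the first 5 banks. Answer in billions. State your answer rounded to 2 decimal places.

Bank i lends (1 − rr)^i of the original deposit: Bank 1 lends 24·0.7460 = 17.9040, Bank 2 lends 24·0.7460² ≈ 13.3564, and so on.
Summing a geometric series: total = 24·[0.7460·(1 − 0.7460^5) / (1 − 0.7460)] ≈ 54.2023 billion.

₩54.20 billion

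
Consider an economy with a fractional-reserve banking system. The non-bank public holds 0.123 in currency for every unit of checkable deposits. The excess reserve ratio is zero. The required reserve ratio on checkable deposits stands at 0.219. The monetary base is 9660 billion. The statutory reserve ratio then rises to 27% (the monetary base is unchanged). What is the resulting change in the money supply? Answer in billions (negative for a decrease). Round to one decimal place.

Initially m₁ = (1 + 0.123) / (0.219 + 0.123) ≈ 3.283626, so M₁ = 3.283626 × 9660 ≈ 31719.8272 billion.
After the change m₂ = (1 + 0.123) / (0.27 + 0.123) ≈ 2.857506, so M₂ = 2.857506 × 9660 ≈ 27603.508 billion.
ΔM = M₂ − M₁ = 27603.508 − 31719.8272 = -4116.3192 billion.

-4116.3 billion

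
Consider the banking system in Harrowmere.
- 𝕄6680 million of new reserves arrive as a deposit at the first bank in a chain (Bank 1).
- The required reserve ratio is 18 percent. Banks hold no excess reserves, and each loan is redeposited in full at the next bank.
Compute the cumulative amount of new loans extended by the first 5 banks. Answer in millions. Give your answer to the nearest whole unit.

𝕄19149 million

Bank i lends (1 − rr)^i of the original deposit: Bank 1 lends 6680·0.8200 = 5477.6000, Bank 2 lends 6680·0.8200² = 4491.6320, and so on.
Summing a geometric series: total = 6680·[0.8200·(1 − 0.8200^5) / (1 − 0.8200)] ≈ 19149.0857 million.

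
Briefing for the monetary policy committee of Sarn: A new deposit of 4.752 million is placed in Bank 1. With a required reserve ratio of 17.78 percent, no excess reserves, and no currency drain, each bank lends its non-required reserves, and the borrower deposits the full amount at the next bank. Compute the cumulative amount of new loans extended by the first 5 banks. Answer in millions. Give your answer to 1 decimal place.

13.7 million

Bank i lends (1 − rr)^i of the original deposit: Bank 1 lends 4.752·0.8222 ≈ 3.9071, Bank 2 lends 4.752·0.8222² ≈ 3.2124, and so on.
Summing a geometric series: total = 4.752·[0.8222·(1 − 0.8222^5) / (1 − 0.8222)] ≈ 13.7179 million.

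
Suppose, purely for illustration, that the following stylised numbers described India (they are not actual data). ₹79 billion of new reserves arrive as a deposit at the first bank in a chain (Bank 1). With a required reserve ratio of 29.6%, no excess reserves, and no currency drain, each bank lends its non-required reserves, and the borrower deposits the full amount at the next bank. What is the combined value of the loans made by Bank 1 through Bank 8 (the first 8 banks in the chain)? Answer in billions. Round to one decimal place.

₹176.6 billion

Bank i lends (1 − rr)^i of the original deposit: Bank 1 lends 79·0.7040 = 55.6160, Bank 2 lends 79·0.7040² ≈ 39.1537, and so on.
Summing a geometric series: total = 79·[0.7040·(1 − 0.7040^8) / (1 − 0.7040)] ≈ 176.5551 billion.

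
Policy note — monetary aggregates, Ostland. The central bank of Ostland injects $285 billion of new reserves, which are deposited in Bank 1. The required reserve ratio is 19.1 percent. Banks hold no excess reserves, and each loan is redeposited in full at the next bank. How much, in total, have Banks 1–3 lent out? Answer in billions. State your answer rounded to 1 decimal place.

$568.0 billion

Bank i lends (1 − rr)^i of the original deposit: Bank 1 lends 285·0.8090 = 230.5650, Bank 2 lends 285·0.8090² ≈ 186.5271, and so on.
Summing a geometric series: total = 285·[0.8090·(1 − 0.8090^3) / (1 − 0.8090)] ≈ 567.9925 billion.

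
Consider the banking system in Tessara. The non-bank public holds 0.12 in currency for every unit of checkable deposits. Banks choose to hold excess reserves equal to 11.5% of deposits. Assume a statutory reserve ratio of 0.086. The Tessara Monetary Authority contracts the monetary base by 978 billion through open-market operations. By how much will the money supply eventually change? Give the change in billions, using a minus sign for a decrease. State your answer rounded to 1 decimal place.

The money multiplier is m = (1 + c) / (rr + e + c) = (1 + 0.12) / (0.086 + 0.115 + 0.12) ≈ 3.48910.
The sale removes 978 billion of base, so ΔM = m × ΔMB = 3.48910 × (−978) = -3412.3398 billion.

-3412.3 billion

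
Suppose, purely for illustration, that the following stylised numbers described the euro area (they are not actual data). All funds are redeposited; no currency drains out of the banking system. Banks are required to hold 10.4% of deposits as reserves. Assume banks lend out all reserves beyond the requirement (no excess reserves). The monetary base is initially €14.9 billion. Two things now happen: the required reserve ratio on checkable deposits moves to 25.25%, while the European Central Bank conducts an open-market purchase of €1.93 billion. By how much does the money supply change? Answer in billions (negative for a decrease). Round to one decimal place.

Before: m₁ = 1 / (0.104) ≈ 9.6154, MB₁ = 14.9, so M₁ = 9.6154 × 14.9 ≈ 143.2695 billion.
After: m₂ = 1 / (0.2525) ≈ 3.9604, MB₂ = 14.9 + 1.93 = 16.83, so M₂ = 3.9604 × 16.83 ≈ 66.6535 billion.
ΔM = M₂ − M₁ = 66.6535 − 143.2695 = -76.616 billion.

-76.6 billion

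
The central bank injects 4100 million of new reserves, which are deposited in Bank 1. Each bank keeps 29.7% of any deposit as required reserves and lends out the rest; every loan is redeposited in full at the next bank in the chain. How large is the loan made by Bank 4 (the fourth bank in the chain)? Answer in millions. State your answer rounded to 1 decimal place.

1001.4 million

Each bank lends a fraction (1 − rr) = 0.7030 of the deposit it receives, so Bank 4 receives 4100·0.7030^3 and lends 4100·0.7030^4 ≈ 1001.3944 million.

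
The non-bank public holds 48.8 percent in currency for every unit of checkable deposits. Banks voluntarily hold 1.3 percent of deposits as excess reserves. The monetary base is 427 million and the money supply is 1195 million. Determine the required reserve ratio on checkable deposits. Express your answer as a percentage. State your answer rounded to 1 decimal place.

3.1%

Using m = M/MB = 1195/427 ≈ 2.798595. Since m = (1 + c)/(c + rr + e), the denominator satisfies c + rr + e = (1 + c)/m = (1 + 0.488) / 2.798595 ≈ 0.531695.
With c = 0.488 and e = 0.013, the required reserve ratio on checkable deposits is 0.531695 − 0.488 − 0.013 = 0.030695.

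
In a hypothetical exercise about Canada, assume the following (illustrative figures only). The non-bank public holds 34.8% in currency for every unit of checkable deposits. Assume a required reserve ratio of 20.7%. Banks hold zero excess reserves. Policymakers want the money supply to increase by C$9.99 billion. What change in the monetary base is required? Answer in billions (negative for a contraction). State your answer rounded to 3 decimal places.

The money multiplier is m = (1 + c) / (rr + c) = (1 + 0.348) / (0.207 + 0.348) ≈ 2.42883.
ΔMB = ΔM / m = (+9.99) / 2.42883 ≈ 4.1131 billion.

C$4.113 billion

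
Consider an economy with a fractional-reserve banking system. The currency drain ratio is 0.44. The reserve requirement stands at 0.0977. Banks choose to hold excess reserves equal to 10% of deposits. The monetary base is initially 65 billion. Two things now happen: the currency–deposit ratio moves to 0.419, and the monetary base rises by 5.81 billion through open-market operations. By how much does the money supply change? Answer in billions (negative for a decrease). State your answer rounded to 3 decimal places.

16.153 billion

Before: m₁ = (1 + 0.44) / (0.0977 + 0.1 + 0.44) ≈ 2.258115, MB₁ = 65, so M₁ = 2.258115 × 65 ≈ 146.7775 billion.
After: m₂ = (1 + 0.419) / (0.0977 + 0.1 + 0.419) ≈ 2.300957, MB₂ = 65 + 5.81 = 70.81, so M₂ = 2.300957 × 70.81 ≈ 162.9308 billion.
ΔM = M₂ − M₁ = 162.9308 − 146.7775 = 16.1533 billion.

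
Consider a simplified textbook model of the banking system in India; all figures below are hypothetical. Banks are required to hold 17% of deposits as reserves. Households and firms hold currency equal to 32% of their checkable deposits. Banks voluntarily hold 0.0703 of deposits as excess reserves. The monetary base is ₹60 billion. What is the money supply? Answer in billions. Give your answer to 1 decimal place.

The money multiplier is m = (1 + c) / (rr + e + c) = (1 + 0.32) / (0.17 + 0.0703 + 0.32) ≈ 2.3559.
So M = m × MB = 2.3559 × 60 = 141.354 billion.

₹141.4 billion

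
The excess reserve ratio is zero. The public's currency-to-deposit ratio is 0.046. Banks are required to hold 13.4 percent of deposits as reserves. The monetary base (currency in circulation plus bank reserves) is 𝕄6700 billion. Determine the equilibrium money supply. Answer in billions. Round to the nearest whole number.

𝕄38934 billion

The money multiplier is m = (1 + c) / (rr + c) = (1 + 0.046) / (0.134 + 0.046) ≈ 5.81111.
So M = m × MB = 5.81111 × 6700 = 38934.437 billion.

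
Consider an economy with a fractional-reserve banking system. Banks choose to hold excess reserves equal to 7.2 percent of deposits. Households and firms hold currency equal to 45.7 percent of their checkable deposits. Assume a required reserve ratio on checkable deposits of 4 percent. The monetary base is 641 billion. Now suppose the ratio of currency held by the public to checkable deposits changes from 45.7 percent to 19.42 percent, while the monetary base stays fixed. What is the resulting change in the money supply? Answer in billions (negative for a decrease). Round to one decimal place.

858.6 billion

Initially m₁ = (1 + 0.457) / (0.04 + 0.072 + 0.457) ≈ 2.56063, so M₁ = 2.56063 × 641 ≈ 1641.3638 billion.
After the change m₂ = (1 + 0.1942) / (0.04 + 0.072 + 0.1942) ≈ 3.90007, so M₂ = 3.90007 × 641 ≈ 2499.9449 billion.
ΔM = M₂ − M₁ = 2499.9449 − 1641.3638 = 858.5811 billion.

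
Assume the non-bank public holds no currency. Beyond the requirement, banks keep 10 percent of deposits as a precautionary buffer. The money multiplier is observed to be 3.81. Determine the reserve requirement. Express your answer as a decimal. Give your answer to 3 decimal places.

Using m = 3.81. Since m = (1 + c)/(c + rr + e), the denominator satisfies c + rr + e = (1 + c)/m = (1 + 0) / 3.81 ≈ 0.262467.
With c = 0 and e = 0.1, the reserve requirement is 0.262467 − 0 − 0.1 = 0.162467.

0.162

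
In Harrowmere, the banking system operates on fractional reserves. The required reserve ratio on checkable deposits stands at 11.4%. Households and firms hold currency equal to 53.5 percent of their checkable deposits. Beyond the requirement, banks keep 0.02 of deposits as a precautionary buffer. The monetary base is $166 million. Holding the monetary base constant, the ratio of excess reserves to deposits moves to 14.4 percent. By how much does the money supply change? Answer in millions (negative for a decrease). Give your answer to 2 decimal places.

-59.56 million

Initially m₁ = (1 + 0.535) / (0.114 + 0.02 + 0.535) ≈ 2.294469, so M₁ = 2.294469 × 166 ≈ 380.8819 million.
After the change m₂ = (1 + 0.535) / (0.114 + 0.144 + 0.535) ≈ 1.935687, so M₂ = 1.935687 × 166 ≈ 321.324 million.
ΔM = M₂ − M₁ = 321.324 − 380.8819 = -59.5579 million.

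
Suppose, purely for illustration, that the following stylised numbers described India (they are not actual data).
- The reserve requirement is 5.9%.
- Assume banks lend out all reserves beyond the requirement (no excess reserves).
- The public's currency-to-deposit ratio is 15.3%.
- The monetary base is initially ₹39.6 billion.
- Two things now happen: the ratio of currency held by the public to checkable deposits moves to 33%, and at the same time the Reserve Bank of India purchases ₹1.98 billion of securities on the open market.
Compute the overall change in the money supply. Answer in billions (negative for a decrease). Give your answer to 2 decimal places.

-73.21 billion

Before: m₁ = (1 + 0.153) / (0.059 + 0.153) ≈ 5.43868, MB₁ = 39.6, so M₁ = 5.43868 × 39.6 ≈ 215.3717 billion.
After: m₂ = (1 + 0.33) / (0.059 + 0.33) ≈ 3.41902, MB₂ = 39.6 + 1.98 = 41.58, so M₂ = 3.41902 × 41.58 ≈ 142.1629 billion.
ΔM = M₂ − M₁ = 142.1629 − 215.3717 = -73.2088 billion.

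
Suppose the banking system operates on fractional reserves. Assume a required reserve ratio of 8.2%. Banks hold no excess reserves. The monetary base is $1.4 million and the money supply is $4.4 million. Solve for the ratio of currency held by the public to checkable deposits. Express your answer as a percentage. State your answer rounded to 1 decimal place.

Using m = M/MB = 4.4/1.4 ≈ 3.142857. From m = (1 + c)/(c + rr + e), rearranging gives 1 + c = m·(c + rr + e), so c·(1 − m) = m·(rr + e) − 1.
Hence c = [m·(rr + e) − 1]/(1 − m) = [3.142857 × (0.082 + 0) − 1] / (1 − 3.142857) ≈ 0.346400.

34.6%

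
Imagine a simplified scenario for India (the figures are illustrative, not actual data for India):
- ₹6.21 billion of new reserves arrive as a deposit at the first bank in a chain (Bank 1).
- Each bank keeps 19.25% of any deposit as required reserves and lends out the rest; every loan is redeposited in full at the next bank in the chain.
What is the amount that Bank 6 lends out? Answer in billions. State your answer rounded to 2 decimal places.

Each bank lends a fraction (1 − rr) = 0.8075 of the deposit it receives, so Bank 6 receives 6.21·0.8075^5 and lends 6.21·0.8075^6 ≈ 1.7217 billion.

₹1.72 billion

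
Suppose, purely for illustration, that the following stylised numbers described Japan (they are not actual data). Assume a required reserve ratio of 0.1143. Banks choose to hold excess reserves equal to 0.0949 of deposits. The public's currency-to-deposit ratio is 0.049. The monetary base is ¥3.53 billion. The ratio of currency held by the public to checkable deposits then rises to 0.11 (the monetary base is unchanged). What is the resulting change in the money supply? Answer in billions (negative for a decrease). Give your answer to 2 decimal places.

-2.07 billion

Initially m₁ = (1 + 0.049) / (0.1143 + 0.0949 + 0.049) ≈ 4.0627, so M₁ = 4.0627 × 3.53 ≈ 14.3413 billion.
After the change m₂ = (1 + 0.11) / (0.1143 + 0.0949 + 0.11) ≈ 3.4774, so M₂ = 3.4774 × 3.53 ≈ 12.2752 billion.
ΔM = M₂ − M₁ = 12.2752 − 14.3413 = -2.0661 billion.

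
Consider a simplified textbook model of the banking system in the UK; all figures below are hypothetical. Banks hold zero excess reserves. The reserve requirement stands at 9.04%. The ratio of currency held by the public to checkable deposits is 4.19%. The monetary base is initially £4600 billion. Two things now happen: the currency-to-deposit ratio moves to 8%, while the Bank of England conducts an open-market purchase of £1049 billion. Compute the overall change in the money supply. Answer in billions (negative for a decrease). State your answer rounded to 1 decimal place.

-422.8 billion

Before: m₁ = (1 + 0.0419) / (0.0904 + 0.0419) ≈ 7.875283, MB₁ = 4600, so M₁ = 7.875283 × 4600 = 36226.3018 billion.
After: m₂ = (1 + 0.08) / (0.0904 + 0.08) ≈ 6.338028, MB₂ = 4600 + 1049 = 5649, so M₂ = 6.338028 × 5649 ≈ 35803.5202 billion.
ΔM = M₂ − M₁ = 35803.5202 − 36226.3018 = -422.7816 billion.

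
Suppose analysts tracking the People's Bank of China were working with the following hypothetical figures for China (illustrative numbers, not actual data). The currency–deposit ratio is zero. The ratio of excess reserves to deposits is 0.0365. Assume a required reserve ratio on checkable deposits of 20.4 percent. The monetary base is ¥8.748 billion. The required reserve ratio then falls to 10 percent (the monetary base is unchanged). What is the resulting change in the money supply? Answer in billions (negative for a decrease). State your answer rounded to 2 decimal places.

Initially m₁ = 1 / (0.204 + 0.0365) ≈ 4.1580, so M₁ = 4.1580 × 8.748 ≈ 36.3742 billion.
After the change m₂ = 1 / (0.1 + 0.0365) ≈ 7.3260, so M₂ = 7.3260 × 8.748 ≈ 64.0878 billion.
ΔM = M₂ − M₁ = 64.0878 − 36.3742 = 27.7136 billion.

¥27.71 billion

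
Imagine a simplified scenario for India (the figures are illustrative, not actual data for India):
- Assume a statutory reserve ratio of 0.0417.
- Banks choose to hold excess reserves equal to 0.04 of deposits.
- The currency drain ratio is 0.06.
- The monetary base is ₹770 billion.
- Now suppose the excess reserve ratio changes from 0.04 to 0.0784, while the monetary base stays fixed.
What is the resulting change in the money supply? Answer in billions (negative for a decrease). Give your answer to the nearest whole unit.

-1228 billion

Initially m₁ = (1 + 0.06) / (0.0417 + 0.04 + 0.06) ≈ 7.4806, so M₁ = 7.4806 × 770 = 5760.062 billion.
After the change m₂ = (1 + 0.06) / (0.0417 + 0.0784 + 0.06) ≈ 5.8856, so M₂ = 5.8856 × 770 = 4531.912 billion.
ΔM = M₂ − M₁ = 4531.912 − 5760.062 = -1228.15 billion.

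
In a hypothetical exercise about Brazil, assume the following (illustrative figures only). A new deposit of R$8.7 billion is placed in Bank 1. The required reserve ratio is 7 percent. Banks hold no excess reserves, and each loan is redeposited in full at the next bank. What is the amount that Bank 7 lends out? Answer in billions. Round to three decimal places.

Each bank lends a fraction (1 − rr) = 0.9300 of the deposit it receives, so Bank 7 receives 8.7·0.9300^6 and lends 8.7·0.9300^7 ≈ 5.2348 billion.

R$5.235 billion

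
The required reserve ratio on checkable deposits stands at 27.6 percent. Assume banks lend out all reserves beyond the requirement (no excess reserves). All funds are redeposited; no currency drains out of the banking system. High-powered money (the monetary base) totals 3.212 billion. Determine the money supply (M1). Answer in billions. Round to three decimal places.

11.638 billion

With no currency drain or excess reserves, the money multiplier is m = 1/rr = 1/0.276 ≈ 3.62319.
Money supply M = m × MB = 3.62319 × 3.212 ≈ 11.6377 billion.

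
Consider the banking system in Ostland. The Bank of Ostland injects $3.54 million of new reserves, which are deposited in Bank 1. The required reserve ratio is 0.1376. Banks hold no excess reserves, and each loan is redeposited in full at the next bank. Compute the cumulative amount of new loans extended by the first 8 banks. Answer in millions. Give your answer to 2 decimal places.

Bank i lends (1 − rr)^i of the original deposit: Bank 1 lends 3.54·0.8624 ≈ 3.0529, Bank 2 lends 3.54·0.8624² ≈ 2.6328, and so on.
Summing a geometric series: total = 3.54·[0.8624·(1 − 0.8624^8) / (1 − 0.8624)] ≈ 15.3984 million.

$15.40 million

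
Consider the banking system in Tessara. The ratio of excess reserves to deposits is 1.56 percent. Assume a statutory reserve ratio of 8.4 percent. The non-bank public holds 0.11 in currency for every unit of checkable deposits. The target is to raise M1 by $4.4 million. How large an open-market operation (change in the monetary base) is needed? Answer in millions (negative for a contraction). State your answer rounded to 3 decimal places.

$0.831 million

The money multiplier is m = (1 + c) / (rr + e + c) = (1 + 0.11) / (0.084 + 0.0156 + 0.11) ≈ 5.29580.
ΔMB = ΔM / m = (+4.4) / 5.29580 ≈ 0.8308 million.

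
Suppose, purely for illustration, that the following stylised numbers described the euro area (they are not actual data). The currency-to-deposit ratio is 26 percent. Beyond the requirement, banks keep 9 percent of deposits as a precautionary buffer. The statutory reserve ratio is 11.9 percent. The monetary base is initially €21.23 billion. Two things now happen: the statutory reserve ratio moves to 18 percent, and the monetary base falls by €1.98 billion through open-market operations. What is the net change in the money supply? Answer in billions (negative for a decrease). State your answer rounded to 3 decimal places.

Before: m₁ = (1 + 0.26) / (0.119 + 0.09 + 0.26) ≈ 2.686567, MB₁ = 21.23, so M₁ = 2.686567 × 21.23 ≈ 57.0358 billion.
After: m₂ = (1 + 0.26) / (0.18 + 0.09 + 0.26) ≈ 2.377358, MB₂ = 21.23 − 1.98 = 19.25, so M₂ = 2.377358 × 19.25 ≈ 45.7641 billion.
ΔM = M₂ − M₁ = 45.7641 − 57.0358 = -11.2717 billion.

-11.272 billion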